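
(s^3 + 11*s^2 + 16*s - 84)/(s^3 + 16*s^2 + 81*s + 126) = (s - 2)/(s + 3)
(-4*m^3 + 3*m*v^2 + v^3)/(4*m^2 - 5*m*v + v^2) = (4*m^2 + 4*m*v + v^2)/(-4*m + v)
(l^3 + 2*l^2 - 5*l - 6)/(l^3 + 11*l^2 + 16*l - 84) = (l^2 + 4*l + 3)/(l^2 + 13*l + 42)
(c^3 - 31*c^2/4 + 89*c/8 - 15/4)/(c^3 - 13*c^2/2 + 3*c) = (c - 5/4)/c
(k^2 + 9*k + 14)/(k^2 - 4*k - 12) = (k + 7)/(k - 6)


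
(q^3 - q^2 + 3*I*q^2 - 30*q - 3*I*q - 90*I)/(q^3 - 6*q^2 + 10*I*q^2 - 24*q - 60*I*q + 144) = (q^2 + q*(5 + 3*I) + 15*I)/(q^2 + 10*I*q - 24)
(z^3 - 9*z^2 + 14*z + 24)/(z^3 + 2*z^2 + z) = (z^2 - 10*z + 24)/(z*(z + 1))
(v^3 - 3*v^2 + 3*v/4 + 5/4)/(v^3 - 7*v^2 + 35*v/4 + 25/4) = (v - 1)/(v - 5)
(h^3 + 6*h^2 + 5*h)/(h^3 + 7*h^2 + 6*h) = (h + 5)/(h + 6)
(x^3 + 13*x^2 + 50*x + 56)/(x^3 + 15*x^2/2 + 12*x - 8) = 2*(x^2 + 9*x + 14)/(2*x^2 + 7*x - 4)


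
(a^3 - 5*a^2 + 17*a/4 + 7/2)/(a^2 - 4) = (a^2 - 3*a - 7/4)/(a + 2)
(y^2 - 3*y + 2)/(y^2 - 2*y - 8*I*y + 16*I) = (y - 1)/(y - 8*I)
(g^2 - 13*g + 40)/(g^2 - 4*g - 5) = (g - 8)/(g + 1)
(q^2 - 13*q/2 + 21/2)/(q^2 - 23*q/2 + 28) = (q - 3)/(q - 8)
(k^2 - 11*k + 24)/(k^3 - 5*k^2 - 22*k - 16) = (k - 3)/(k^2 + 3*k + 2)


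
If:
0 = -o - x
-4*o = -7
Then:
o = 7/4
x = -7/4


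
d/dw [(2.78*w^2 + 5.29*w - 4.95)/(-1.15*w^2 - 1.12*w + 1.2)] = (2.9699*w^2 - 4.713*w + 0.803999999999999)/(1.3225*w^4 + 2.576*w^3 - 1.5056*w^2 - 2.688*w + 1.44)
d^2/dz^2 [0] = 0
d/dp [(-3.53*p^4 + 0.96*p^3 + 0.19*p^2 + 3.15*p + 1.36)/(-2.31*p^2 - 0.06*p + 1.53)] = (16.3086*p^5 - 1.5822*p^4 - 21.7188*p^3 + 11.6715*p^2 + 6.8646*p + 4.9011)/(5.3361*p^4 + 0.2772*p^3 - 7.065*p^2 - 0.1836*p + 2.3409)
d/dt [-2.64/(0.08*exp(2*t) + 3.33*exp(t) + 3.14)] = (0.4224*exp(t) + 8.7912)*exp(t)/(0.08*exp(2*t) + 3.33*exp(t) + 3.14)^2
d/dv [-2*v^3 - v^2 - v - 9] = -6*v^2 - 2*v - 1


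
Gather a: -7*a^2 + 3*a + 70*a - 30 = -7*a^2 + 73*a - 30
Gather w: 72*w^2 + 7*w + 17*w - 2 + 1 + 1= 72*w^2 + 24*w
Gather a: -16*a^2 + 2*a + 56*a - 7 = -16*a^2 + 58*a - 7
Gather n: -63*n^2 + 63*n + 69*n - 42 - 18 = -63*n^2 + 132*n - 60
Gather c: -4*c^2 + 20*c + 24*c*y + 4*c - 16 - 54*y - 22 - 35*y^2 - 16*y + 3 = -4*c^2 + c*(24*y + 24) - 35*y^2 - 70*y - 35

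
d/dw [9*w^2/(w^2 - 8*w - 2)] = 18*w*(w^2 - w*(w - 4) - 8*w - 2)/(-w^2 + 8*w + 2)^2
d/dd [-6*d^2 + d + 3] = 1 - 12*d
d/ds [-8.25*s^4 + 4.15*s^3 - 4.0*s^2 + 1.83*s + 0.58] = -33.0*s^3 + 12.45*s^2 - 8.0*s + 1.83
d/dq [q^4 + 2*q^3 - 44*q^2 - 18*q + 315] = 4*q^3 + 6*q^2 - 88*q - 18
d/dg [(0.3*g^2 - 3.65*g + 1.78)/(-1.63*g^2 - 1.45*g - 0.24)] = (-6.3845*g^2 + 5.6588*g + 3.457)/(2.6569*g^4 + 4.727*g^3 + 2.8849*g^2 + 0.696*g + 0.0576)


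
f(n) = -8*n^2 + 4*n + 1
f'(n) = 4 - 16*n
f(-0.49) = -2.88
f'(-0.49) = 11.84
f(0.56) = 0.73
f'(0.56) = -4.96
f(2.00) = -23.00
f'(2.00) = -28.00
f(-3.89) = -135.62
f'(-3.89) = 66.24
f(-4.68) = -192.94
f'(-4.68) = 78.88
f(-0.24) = -0.42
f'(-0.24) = 7.84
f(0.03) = 1.11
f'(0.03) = 3.52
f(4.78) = -162.67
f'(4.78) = -72.48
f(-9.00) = -683.00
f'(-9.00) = 148.00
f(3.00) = -59.00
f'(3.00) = -44.00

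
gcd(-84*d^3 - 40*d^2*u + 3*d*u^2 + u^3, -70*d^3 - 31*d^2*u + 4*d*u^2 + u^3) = 14*d^2 + 9*d*u + u^2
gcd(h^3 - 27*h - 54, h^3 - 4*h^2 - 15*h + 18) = h^2 - 3*h - 18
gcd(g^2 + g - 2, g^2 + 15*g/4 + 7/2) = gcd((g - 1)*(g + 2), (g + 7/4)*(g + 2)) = g + 2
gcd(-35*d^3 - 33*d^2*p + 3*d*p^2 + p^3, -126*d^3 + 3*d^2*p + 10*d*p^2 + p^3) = 7*d + p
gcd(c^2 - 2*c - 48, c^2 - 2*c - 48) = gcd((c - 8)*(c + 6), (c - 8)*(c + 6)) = c^2 - 2*c - 48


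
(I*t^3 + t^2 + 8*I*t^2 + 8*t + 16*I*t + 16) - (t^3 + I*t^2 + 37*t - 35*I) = -t^3 + I*t^3 + t^2 + 7*I*t^2 - 29*t + 16*I*t + 16 + 35*I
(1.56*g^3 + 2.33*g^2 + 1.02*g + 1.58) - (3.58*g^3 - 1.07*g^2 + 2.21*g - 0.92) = -2.02*g^3 + 3.4*g^2 - 1.19*g + 2.5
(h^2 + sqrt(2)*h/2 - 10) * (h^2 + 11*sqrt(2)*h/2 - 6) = h^4 + 6*sqrt(2)*h^3 - 21*h^2/2 - 58*sqrt(2)*h + 60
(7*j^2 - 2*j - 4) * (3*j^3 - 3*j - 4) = 21*j^5 - 6*j^4 - 33*j^3 - 22*j^2 + 20*j + 16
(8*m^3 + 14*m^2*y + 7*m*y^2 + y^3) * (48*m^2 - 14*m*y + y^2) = 384*m^5 + 560*m^4*y + 148*m^3*y^2 - 36*m^2*y^3 - 7*m*y^4 + y^5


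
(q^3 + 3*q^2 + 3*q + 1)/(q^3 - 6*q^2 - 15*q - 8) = (q + 1)/(q - 8)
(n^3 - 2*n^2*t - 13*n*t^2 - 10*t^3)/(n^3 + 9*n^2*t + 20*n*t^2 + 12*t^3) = (n - 5*t)/(n + 6*t)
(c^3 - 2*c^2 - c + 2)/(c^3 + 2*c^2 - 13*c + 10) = (c + 1)/(c + 5)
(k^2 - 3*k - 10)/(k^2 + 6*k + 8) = (k - 5)/(k + 4)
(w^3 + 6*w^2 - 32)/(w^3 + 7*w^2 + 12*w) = (w^2 + 2*w - 8)/(w*(w + 3))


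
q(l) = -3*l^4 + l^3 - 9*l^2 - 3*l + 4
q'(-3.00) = 402.00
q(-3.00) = -338.00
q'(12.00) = -20523.00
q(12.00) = -61808.00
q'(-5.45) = 2126.75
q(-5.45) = -3055.57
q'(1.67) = -80.58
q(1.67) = -44.79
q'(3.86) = -717.93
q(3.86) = -750.16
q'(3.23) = -434.22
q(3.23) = -392.42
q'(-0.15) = -0.19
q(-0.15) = 4.24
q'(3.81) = -691.71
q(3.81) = -714.92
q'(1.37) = -52.89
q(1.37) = -25.00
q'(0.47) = -12.04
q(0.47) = 0.56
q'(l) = -12*l^3 + 3*l^2 - 18*l - 3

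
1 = 1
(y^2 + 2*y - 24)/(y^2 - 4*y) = (y + 6)/y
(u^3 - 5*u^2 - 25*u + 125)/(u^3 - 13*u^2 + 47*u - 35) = (u^2 - 25)/(u^2 - 8*u + 7)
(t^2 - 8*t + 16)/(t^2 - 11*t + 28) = (t - 4)/(t - 7)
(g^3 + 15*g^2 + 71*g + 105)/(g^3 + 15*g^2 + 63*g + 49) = (g^2 + 8*g + 15)/(g^2 + 8*g + 7)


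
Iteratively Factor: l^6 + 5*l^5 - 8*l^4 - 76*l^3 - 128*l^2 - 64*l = (l + 2)*(l^5 + 3*l^4 - 14*l^3 - 48*l^2 - 32*l) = (l - 4)*(l + 2)*(l^4 + 7*l^3 + 14*l^2 + 8*l) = (l - 4)*(l + 2)^2*(l^3 + 5*l^2 + 4*l) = l*(l - 4)*(l + 2)^2*(l^2 + 5*l + 4) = l*(l - 4)*(l + 2)^2*(l + 4)*(l + 1)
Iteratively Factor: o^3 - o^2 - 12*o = (o - 4)*(o^2 + 3*o) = o*(o - 4)*(o + 3)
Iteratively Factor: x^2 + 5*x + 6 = (x + 2)*(x + 3)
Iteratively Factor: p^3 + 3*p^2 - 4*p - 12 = (p + 2)*(p^2 + p - 6) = (p - 2)*(p + 2)*(p + 3)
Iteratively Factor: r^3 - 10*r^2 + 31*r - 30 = (r - 5)*(r^2 - 5*r + 6) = (r - 5)*(r - 2)*(r - 3)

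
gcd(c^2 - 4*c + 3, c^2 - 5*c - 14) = 1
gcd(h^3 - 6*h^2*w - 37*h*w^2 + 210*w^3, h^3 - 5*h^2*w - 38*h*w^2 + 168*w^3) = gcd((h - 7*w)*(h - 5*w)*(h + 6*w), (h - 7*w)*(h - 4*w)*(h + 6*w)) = -h^2 + h*w + 42*w^2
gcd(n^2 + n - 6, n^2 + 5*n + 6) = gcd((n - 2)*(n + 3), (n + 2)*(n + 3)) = n + 3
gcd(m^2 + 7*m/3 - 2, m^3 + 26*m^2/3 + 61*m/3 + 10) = m + 3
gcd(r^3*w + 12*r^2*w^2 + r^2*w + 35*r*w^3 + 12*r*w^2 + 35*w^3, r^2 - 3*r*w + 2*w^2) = 1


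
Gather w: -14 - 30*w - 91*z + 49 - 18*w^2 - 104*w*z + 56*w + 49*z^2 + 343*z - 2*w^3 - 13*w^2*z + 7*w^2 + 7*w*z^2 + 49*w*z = -2*w^3 + w^2*(-13*z - 11) + w*(7*z^2 - 55*z + 26) + 49*z^2 + 252*z + 35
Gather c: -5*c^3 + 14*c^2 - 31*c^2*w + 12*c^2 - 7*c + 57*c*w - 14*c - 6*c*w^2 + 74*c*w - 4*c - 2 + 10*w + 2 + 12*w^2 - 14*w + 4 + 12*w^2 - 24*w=-5*c^3 + c^2*(26 - 31*w) + c*(-6*w^2 + 131*w - 25) + 24*w^2 - 28*w + 4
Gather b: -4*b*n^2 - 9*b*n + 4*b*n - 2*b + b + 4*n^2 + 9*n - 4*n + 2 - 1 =b*(-4*n^2 - 5*n - 1) + 4*n^2 + 5*n + 1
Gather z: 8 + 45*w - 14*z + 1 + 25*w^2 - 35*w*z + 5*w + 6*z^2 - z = 25*w^2 + 50*w + 6*z^2 + z*(-35*w - 15) + 9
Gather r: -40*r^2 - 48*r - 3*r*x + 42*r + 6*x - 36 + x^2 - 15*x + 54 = -40*r^2 + r*(-3*x - 6) + x^2 - 9*x + 18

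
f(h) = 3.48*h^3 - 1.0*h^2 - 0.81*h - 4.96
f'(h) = 10.44*h^2 - 2.0*h - 0.81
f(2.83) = 63.61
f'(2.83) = 77.14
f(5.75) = 618.90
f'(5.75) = 332.86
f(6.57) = 933.46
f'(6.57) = 436.69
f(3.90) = 183.10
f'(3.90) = 150.18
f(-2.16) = -42.95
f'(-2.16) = 52.22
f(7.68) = 1506.22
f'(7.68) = 599.61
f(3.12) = 88.47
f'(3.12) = 94.58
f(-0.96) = -8.18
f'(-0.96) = 10.73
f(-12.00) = -6152.68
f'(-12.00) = 1526.55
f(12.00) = 5854.76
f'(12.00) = 1478.55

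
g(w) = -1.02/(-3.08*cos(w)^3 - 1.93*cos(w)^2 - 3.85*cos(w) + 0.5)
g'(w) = -1.02*(-9.24*sin(w)*cos(w)^2 - 3.86*sin(w)*cos(w) - 3.85*sin(w))/(-3.08*cos(w)^3 - 1.93*cos(w)^2 - 3.85*cos(w) + 0.5)^2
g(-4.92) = 2.53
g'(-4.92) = 31.03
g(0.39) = 0.14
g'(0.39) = 0.12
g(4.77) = -3.76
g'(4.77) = -56.75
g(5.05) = 0.93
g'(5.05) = -4.90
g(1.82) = -0.74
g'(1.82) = 1.80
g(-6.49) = 0.13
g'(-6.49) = -0.05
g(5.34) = 0.33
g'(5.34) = -0.83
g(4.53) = -0.88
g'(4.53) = -2.61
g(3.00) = -0.19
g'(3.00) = 0.04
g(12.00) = 0.17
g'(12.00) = -0.21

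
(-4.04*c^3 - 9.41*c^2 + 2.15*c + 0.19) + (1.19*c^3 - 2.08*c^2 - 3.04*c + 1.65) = -2.85*c^3 - 11.49*c^2 - 0.89*c + 1.84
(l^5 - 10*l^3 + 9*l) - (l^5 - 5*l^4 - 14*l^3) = 5*l^4 + 4*l^3 + 9*l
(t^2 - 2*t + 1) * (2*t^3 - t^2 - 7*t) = 2*t^5 - 5*t^4 - 3*t^3 + 13*t^2 - 7*t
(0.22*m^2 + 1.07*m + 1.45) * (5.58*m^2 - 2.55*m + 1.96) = 1.2276*m^4 + 5.4096*m^3 + 5.7937*m^2 - 1.6003*m + 2.842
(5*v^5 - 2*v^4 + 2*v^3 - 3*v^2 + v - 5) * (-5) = -25*v^5 + 10*v^4 - 10*v^3 + 15*v^2 - 5*v + 25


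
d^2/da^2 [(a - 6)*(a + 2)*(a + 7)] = 6*a + 6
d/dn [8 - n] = -1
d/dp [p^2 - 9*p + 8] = 2*p - 9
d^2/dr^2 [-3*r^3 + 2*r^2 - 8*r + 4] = 4 - 18*r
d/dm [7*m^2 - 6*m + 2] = 14*m - 6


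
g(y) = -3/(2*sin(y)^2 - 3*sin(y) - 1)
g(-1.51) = -0.75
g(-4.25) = 1.44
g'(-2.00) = 0.72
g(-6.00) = 1.78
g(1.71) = 1.49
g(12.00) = -2.53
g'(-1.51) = -0.08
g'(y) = -3*(-4*sin(y)*cos(y) + 3*cos(y))/(2*sin(y)^2 - 3*sin(y) - 1)^2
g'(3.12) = 7.72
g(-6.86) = -2.44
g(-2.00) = -0.89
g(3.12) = 2.82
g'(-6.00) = -1.92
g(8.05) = 1.49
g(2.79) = 1.67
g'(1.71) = -0.10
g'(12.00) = -9.27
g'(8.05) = -0.13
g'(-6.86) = -8.60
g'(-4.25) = -0.18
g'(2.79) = 1.42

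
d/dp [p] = 1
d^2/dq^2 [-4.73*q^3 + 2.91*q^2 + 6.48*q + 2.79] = 5.82 - 28.38*q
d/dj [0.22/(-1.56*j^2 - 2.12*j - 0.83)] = (0.6864*j + 0.4664)/(1.56*j^2 + 2.12*j + 0.83)^2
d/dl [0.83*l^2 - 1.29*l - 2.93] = 1.66*l - 1.29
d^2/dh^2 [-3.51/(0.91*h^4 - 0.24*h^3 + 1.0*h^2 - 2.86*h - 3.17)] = ((38.3292*h^2 - 5.0544*h + 7.02)*(-0.91*h^4 + 0.24*h^3 - 1.0*h^2 + 2.86*h + 3.17) + 3.51*(3.64*h^3 - 0.72*h^2 + 2.0*h - 2.86)*(7.28*h^3 - 1.44*h^2 + 4.0*h - 5.72))/(-0.91*h^4 + 0.24*h^3 - 1.0*h^2 + 2.86*h + 3.17)^3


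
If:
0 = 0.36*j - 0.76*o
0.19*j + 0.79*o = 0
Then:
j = 0.00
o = 0.00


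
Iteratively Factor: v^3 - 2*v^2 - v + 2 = (v - 2)*(v^2 - 1) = (v - 2)*(v + 1)*(v - 1)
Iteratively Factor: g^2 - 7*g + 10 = (g - 2)*(g - 5)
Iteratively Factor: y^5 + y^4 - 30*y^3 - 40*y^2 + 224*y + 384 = (y - 4)*(y^4 + 5*y^3 - 10*y^2 - 80*y - 96) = (y - 4)^2*(y^3 + 9*y^2 + 26*y + 24) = (y - 4)^2*(y + 3)*(y^2 + 6*y + 8) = (y - 4)^2*(y + 2)*(y + 3)*(y + 4)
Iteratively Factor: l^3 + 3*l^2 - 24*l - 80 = (l + 4)*(l^2 - l - 20) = (l - 5)*(l + 4)*(l + 4)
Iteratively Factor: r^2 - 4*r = (r - 4)*(r)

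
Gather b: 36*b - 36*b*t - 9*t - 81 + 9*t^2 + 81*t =b*(36 - 36*t) + 9*t^2 + 72*t - 81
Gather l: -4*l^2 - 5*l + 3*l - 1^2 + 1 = -4*l^2 - 2*l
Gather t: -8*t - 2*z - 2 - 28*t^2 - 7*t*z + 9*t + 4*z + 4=-28*t^2 + t*(1 - 7*z) + 2*z + 2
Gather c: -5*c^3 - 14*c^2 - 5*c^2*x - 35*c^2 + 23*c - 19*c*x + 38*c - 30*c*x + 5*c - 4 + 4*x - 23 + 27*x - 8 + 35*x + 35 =-5*c^3 + c^2*(-5*x - 49) + c*(66 - 49*x) + 66*x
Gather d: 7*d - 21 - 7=7*d - 28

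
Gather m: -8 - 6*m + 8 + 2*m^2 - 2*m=2*m^2 - 8*m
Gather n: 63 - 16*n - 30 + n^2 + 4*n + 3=n^2 - 12*n + 36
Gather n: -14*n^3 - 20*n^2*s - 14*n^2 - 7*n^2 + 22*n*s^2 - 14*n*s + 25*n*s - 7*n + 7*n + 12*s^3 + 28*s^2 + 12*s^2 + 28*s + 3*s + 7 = -14*n^3 + n^2*(-20*s - 21) + n*(22*s^2 + 11*s) + 12*s^3 + 40*s^2 + 31*s + 7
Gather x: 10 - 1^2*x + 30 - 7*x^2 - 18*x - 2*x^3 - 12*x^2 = -2*x^3 - 19*x^2 - 19*x + 40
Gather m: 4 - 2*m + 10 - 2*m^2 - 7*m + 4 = -2*m^2 - 9*m + 18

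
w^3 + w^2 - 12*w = w*(w - 3)*(w + 4)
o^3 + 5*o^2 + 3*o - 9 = (o - 1)*(o + 3)^2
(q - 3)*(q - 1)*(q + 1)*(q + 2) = q^4 - q^3 - 7*q^2 + q + 6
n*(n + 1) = n^2 + n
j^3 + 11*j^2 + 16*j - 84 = (j - 2)*(j + 6)*(j + 7)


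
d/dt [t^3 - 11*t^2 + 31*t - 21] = 3*t^2 - 22*t + 31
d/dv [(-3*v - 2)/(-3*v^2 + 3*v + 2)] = 3*v*(-3*v - 4)/(9*v^4 - 18*v^3 - 3*v^2 + 12*v + 4)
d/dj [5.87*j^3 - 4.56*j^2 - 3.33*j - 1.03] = 17.61*j^2 - 9.12*j - 3.33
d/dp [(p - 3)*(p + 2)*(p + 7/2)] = 3*p^2 + 5*p - 19/2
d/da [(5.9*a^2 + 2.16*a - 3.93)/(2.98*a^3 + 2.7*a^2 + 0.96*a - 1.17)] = (-17.582*a^4 - 12.8736*a^3 + 34.9662*a^2 + 7.416*a + 1.2456)/(8.8804*a^6 + 16.092*a^5 + 13.0116*a^4 - 1.7892*a^3 - 5.3964*a^2 - 2.2464*a + 1.3689)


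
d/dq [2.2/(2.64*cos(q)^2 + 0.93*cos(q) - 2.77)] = (11.616*cos(q) + 2.046)*sin(q)/(2.64*cos(q)^2 + 0.93*cos(q) - 2.77)^2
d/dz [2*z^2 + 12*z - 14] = 4*z + 12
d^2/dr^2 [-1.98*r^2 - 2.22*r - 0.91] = -3.96000000000000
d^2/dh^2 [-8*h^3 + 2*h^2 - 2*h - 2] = 4 - 48*h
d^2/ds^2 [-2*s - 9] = 0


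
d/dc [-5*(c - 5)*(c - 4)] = 45 - 10*c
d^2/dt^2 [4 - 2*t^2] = -4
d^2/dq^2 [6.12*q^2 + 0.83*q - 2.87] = 12.2400000000000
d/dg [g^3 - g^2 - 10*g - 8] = 3*g^2 - 2*g - 10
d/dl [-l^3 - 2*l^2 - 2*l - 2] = -3*l^2 - 4*l - 2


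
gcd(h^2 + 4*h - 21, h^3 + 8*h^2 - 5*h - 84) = h^2 + 4*h - 21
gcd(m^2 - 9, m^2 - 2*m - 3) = m - 3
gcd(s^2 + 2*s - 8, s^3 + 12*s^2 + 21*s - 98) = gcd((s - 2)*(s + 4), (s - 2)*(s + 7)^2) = s - 2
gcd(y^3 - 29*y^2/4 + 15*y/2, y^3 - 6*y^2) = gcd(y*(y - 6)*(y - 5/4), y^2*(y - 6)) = y^2 - 6*y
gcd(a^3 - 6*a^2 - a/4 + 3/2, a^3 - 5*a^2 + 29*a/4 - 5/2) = a - 1/2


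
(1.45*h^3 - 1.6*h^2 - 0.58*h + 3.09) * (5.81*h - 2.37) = 8.4245*h^4 - 12.7325*h^3 + 0.422200000000001*h^2 + 19.3275*h - 7.3233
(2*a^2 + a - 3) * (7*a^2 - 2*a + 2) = 14*a^4 + 3*a^3 - 19*a^2 + 8*a - 6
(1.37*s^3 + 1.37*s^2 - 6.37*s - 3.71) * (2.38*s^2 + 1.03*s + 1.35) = 3.2606*s^5 + 4.6717*s^4 - 11.9*s^3 - 13.5414*s^2 - 12.4208*s - 5.0085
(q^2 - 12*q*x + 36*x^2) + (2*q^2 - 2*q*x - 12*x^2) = 3*q^2 - 14*q*x + 24*x^2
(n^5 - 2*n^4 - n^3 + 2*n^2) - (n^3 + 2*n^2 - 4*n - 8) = n^5 - 2*n^4 - 2*n^3 + 4*n + 8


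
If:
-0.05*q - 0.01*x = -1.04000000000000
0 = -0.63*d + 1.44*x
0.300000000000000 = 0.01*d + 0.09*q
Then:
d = -739.76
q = 85.53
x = -323.65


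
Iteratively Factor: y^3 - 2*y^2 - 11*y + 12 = (y - 1)*(y^2 - y - 12) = (y - 4)*(y - 1)*(y + 3)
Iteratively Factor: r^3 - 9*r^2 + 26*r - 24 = (r - 4)*(r^2 - 5*r + 6) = (r - 4)*(r - 2)*(r - 3)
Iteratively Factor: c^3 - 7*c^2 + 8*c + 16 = (c + 1)*(c^2 - 8*c + 16) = (c - 4)*(c + 1)*(c - 4)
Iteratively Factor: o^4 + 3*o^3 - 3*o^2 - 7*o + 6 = (o - 1)*(o^3 + 4*o^2 + o - 6) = (o - 1)^2*(o^2 + 5*o + 6) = (o - 1)^2*(o + 2)*(o + 3)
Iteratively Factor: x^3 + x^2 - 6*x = (x)*(x^2 + x - 6) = x*(x + 3)*(x - 2)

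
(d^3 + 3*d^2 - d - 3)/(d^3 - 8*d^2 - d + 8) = (d + 3)/(d - 8)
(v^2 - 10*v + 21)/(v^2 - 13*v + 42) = (v - 3)/(v - 6)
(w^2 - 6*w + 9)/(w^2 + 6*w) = (w^2 - 6*w + 9)/(w*(w + 6))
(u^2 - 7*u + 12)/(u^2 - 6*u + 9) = (u - 4)/(u - 3)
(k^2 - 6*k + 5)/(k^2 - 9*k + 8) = (k - 5)/(k - 8)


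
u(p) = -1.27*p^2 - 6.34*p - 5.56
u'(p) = -2.54*p - 6.34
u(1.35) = -16.43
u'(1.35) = -9.77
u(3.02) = -36.29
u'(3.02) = -14.01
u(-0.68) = -1.84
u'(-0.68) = -4.61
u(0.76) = -11.11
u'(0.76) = -8.27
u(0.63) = -10.06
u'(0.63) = -7.94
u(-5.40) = -8.36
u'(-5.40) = 7.38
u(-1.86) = 1.84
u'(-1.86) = -1.62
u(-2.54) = 2.35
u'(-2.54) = 0.11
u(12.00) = -264.52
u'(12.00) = -36.82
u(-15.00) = -196.21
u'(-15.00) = 31.76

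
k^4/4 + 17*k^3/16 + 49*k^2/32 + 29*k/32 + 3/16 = (k/2 + 1/4)*(k/2 + 1)*(k + 3/4)*(k + 1)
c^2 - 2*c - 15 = (c - 5)*(c + 3)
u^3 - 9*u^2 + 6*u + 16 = (u - 8)*(u - 2)*(u + 1)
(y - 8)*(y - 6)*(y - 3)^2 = y^4 - 20*y^3 + 141*y^2 - 414*y + 432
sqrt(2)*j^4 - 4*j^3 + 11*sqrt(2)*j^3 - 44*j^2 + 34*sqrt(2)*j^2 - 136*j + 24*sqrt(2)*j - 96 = (j + 4)*(j + 6)*(j - 2*sqrt(2))*(sqrt(2)*j + sqrt(2))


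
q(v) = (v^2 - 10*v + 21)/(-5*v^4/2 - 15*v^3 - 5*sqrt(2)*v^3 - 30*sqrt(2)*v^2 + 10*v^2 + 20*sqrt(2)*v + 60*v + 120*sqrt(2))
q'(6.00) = 0.00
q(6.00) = 0.00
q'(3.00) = 0.01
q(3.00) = 0.00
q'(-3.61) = 2.35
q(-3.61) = 1.66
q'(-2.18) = -37.65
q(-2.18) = -10.21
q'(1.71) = 0.14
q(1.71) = 0.07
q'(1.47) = 0.02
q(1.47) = 0.06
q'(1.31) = 0.00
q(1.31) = 0.06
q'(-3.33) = 6.35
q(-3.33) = 2.76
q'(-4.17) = 0.58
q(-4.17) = 0.97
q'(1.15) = -0.01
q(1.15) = 0.06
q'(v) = (2*v - 10)/(-5*v^4/2 - 15*v^3 - 5*sqrt(2)*v^3 - 30*sqrt(2)*v^2 + 10*v^2 + 20*sqrt(2)*v + 60*v + 120*sqrt(2)) + (v^2 - 10*v + 21)*(10*v^3 + 15*sqrt(2)*v^2 + 45*v^2 - 20*v + 60*sqrt(2)*v - 60 - 20*sqrt(2))/(-5*v^4/2 - 15*v^3 - 5*sqrt(2)*v^3 - 30*sqrt(2)*v^2 + 10*v^2 + 20*sqrt(2)*v + 60*v + 120*sqrt(2))^2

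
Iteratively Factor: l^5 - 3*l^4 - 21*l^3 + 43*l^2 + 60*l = (l + 4)*(l^4 - 7*l^3 + 7*l^2 + 15*l) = l*(l + 4)*(l^3 - 7*l^2 + 7*l + 15) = l*(l + 1)*(l + 4)*(l^2 - 8*l + 15) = l*(l - 5)*(l + 1)*(l + 4)*(l - 3)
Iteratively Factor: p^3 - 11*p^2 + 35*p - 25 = (p - 5)*(p^2 - 6*p + 5) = (p - 5)^2*(p - 1)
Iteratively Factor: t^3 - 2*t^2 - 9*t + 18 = (t - 3)*(t^2 + t - 6) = (t - 3)*(t + 3)*(t - 2)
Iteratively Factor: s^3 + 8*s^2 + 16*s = (s + 4)*(s^2 + 4*s) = (s + 4)^2*(s)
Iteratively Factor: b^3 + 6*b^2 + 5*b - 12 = (b - 1)*(b^2 + 7*b + 12) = (b - 1)*(b + 3)*(b + 4)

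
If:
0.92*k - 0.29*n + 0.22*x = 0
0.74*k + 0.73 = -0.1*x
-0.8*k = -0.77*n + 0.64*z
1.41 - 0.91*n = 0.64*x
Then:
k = -1.60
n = -1.64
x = 4.53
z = 0.03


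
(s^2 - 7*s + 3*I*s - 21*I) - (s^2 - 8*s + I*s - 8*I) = s + 2*I*s - 13*I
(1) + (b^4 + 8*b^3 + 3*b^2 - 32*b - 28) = b^4 + 8*b^3 + 3*b^2 - 32*b - 27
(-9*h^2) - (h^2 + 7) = -10*h^2 - 7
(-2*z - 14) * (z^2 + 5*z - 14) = -2*z^3 - 24*z^2 - 42*z + 196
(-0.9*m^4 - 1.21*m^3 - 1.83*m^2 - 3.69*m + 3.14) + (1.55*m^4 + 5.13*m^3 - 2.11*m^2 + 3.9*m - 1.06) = 0.65*m^4 + 3.92*m^3 - 3.94*m^2 + 0.21*m + 2.08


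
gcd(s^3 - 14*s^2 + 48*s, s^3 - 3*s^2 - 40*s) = s^2 - 8*s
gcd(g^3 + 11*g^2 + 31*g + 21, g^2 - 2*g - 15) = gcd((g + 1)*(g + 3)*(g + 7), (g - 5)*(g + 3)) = g + 3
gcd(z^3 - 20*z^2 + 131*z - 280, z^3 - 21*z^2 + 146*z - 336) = z^2 - 15*z + 56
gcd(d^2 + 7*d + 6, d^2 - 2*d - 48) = d + 6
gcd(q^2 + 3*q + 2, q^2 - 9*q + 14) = 1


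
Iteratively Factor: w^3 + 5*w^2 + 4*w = (w)*(w^2 + 5*w + 4) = w*(w + 1)*(w + 4)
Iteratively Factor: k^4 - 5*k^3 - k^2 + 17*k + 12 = (k - 3)*(k^3 - 2*k^2 - 7*k - 4) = (k - 3)*(k + 1)*(k^2 - 3*k - 4) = (k - 4)*(k - 3)*(k + 1)*(k + 1)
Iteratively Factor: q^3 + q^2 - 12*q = (q)*(q^2 + q - 12) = q*(q + 4)*(q - 3)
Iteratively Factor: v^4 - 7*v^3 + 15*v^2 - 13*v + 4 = (v - 1)*(v^3 - 6*v^2 + 9*v - 4) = (v - 1)^2*(v^2 - 5*v + 4) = (v - 1)^3*(v - 4)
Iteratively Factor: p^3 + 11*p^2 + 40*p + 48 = (p + 3)*(p^2 + 8*p + 16) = (p + 3)*(p + 4)*(p + 4)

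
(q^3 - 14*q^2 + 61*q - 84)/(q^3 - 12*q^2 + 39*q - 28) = (q - 3)/(q - 1)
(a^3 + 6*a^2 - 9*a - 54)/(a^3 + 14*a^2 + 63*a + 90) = (a - 3)/(a + 5)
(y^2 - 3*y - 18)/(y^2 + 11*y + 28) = (y^2 - 3*y - 18)/(y^2 + 11*y + 28)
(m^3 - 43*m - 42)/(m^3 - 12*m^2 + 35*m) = (m^2 + 7*m + 6)/(m*(m - 5))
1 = 1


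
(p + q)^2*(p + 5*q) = p^3 + 7*p^2*q + 11*p*q^2 + 5*q^3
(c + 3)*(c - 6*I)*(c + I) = c^3 + 3*c^2 - 5*I*c^2 + 6*c - 15*I*c + 18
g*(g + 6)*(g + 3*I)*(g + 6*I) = g^4 + 6*g^3 + 9*I*g^3 - 18*g^2 + 54*I*g^2 - 108*g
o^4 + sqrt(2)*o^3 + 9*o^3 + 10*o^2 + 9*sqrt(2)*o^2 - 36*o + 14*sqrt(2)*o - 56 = (o + 2)*(o + 7)*(o - sqrt(2))*(o + 2*sqrt(2))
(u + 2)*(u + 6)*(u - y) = u^3 - u^2*y + 8*u^2 - 8*u*y + 12*u - 12*y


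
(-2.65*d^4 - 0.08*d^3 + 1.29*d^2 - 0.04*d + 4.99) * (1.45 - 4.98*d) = 13.197*d^5 - 3.4441*d^4 - 6.5402*d^3 + 2.0697*d^2 - 24.9082*d + 7.2355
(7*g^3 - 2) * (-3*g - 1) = -21*g^4 - 7*g^3 + 6*g + 2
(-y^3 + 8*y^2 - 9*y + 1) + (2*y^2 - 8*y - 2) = -y^3 + 10*y^2 - 17*y - 1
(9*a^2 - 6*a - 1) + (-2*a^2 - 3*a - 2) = 7*a^2 - 9*a - 3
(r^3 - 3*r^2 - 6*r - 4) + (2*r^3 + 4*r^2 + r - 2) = 3*r^3 + r^2 - 5*r - 6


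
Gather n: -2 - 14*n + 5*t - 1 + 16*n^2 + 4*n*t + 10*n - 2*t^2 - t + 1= 16*n^2 + n*(4*t - 4) - 2*t^2 + 4*t - 2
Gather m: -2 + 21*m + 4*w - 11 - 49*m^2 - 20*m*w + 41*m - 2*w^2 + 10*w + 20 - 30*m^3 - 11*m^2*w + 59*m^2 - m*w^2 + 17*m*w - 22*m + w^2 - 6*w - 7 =-30*m^3 + m^2*(10 - 11*w) + m*(-w^2 - 3*w + 40) - w^2 + 8*w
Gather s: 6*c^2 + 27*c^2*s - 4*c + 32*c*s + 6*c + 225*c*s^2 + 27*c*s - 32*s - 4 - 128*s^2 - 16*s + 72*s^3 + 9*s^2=6*c^2 + 2*c + 72*s^3 + s^2*(225*c - 119) + s*(27*c^2 + 59*c - 48) - 4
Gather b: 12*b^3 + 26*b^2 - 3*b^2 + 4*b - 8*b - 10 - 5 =12*b^3 + 23*b^2 - 4*b - 15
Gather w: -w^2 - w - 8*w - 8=-w^2 - 9*w - 8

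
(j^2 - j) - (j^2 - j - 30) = 30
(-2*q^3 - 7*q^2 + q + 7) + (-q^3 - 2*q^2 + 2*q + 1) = -3*q^3 - 9*q^2 + 3*q + 8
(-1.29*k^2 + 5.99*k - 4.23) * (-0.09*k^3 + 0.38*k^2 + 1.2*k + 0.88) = 0.1161*k^5 - 1.0293*k^4 + 1.1089*k^3 + 4.4454*k^2 + 0.1952*k - 3.7224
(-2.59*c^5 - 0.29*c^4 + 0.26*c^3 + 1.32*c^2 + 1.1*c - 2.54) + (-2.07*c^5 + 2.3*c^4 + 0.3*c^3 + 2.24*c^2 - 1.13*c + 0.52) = -4.66*c^5 + 2.01*c^4 + 0.56*c^3 + 3.56*c^2 - 0.0299999999999998*c - 2.02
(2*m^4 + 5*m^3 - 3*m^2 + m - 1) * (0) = 0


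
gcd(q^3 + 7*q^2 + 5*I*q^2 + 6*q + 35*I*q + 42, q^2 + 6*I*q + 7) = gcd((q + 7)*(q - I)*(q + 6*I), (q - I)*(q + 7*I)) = q - I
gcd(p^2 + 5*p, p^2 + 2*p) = p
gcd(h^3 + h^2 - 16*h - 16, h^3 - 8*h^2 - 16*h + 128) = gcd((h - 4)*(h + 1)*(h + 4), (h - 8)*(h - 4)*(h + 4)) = h^2 - 16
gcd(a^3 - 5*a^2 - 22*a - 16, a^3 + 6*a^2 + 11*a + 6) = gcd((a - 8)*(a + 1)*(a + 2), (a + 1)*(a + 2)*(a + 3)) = a^2 + 3*a + 2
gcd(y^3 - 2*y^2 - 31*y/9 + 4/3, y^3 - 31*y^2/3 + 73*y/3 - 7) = y^2 - 10*y/3 + 1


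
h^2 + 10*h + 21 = (h + 3)*(h + 7)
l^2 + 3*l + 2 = (l + 1)*(l + 2)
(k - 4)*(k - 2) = k^2 - 6*k + 8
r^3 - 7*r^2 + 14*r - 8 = (r - 4)*(r - 2)*(r - 1)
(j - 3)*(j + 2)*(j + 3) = j^3 + 2*j^2 - 9*j - 18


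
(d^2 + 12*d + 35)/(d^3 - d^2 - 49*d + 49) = (d + 5)/(d^2 - 8*d + 7)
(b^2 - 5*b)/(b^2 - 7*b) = (b - 5)/(b - 7)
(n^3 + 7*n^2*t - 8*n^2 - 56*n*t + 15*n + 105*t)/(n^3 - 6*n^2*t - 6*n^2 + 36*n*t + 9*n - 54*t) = (-n^2 - 7*n*t + 5*n + 35*t)/(-n^2 + 6*n*t + 3*n - 18*t)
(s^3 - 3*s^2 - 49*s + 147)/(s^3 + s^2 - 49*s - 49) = (s - 3)/(s + 1)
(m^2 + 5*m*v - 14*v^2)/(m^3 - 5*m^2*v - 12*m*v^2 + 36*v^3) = (-m - 7*v)/(-m^2 + 3*m*v + 18*v^2)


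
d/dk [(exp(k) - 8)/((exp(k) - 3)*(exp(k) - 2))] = (-exp(2*k) + 16*exp(k) - 34)*exp(k)/(exp(4*k) - 10*exp(3*k) + 37*exp(2*k) - 60*exp(k) + 36)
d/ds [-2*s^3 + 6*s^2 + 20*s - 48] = -6*s^2 + 12*s + 20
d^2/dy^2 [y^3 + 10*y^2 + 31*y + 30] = 6*y + 20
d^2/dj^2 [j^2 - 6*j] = 2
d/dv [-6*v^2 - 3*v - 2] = -12*v - 3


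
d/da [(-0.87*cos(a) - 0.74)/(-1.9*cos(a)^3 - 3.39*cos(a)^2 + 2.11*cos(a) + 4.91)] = (3.306*cos(a)^3 + 7.1673*cos(a)^2 + 5.0172*cos(a) + 2.7103)*sin(a)/(3.61*cos(a)^6 + 12.882*cos(a)^5 + 3.4741*cos(a)^4 - 32.9638*cos(a)^3 - 28.8377*cos(a)^2 + 20.7202*cos(a) + 24.1081)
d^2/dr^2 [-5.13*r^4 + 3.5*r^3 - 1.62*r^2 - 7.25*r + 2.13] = -61.56*r^2 + 21.0*r - 3.24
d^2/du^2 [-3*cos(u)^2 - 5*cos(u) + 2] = 5*cos(u) + 6*cos(2*u)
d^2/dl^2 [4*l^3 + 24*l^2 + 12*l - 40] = 24*l + 48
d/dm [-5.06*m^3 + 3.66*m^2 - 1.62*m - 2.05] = -15.18*m^2 + 7.32*m - 1.62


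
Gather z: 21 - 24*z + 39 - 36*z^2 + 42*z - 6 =-36*z^2 + 18*z + 54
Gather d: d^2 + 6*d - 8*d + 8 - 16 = d^2 - 2*d - 8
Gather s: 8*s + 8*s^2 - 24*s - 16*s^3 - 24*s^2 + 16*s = -16*s^3 - 16*s^2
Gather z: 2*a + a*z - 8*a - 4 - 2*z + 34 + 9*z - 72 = -6*a + z*(a + 7) - 42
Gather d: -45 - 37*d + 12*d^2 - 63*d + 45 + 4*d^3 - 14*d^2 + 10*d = 4*d^3 - 2*d^2 - 90*d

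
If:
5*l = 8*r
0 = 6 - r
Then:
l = 48/5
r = 6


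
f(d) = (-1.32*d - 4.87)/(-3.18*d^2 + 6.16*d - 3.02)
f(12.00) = 0.05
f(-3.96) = -0.00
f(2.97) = 0.69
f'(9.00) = -0.01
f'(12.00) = -0.01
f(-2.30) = 0.05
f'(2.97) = -0.58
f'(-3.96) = 0.02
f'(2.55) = -1.13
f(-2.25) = 0.06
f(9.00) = 0.08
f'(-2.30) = 0.07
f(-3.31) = 0.01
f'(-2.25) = 0.08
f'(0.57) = 50.95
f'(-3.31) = 0.03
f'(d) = (-1.32*d - 4.87)*(6.36*d - 6.16)/(-3.18*d^2 + 6.16*d - 3.02)^2 - 1.32/(-3.18*d^2 + 6.16*d - 3.02)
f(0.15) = 2.34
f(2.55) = 1.03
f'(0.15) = 6.22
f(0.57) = 10.37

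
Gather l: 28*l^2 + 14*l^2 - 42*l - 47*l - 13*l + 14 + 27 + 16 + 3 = 42*l^2 - 102*l + 60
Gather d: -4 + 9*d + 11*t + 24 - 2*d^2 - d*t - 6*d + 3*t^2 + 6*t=-2*d^2 + d*(3 - t) + 3*t^2 + 17*t + 20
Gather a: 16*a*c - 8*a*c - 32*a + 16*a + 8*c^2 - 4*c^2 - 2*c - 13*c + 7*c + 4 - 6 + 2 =a*(8*c - 16) + 4*c^2 - 8*c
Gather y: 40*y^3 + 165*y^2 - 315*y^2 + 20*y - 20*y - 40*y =40*y^3 - 150*y^2 - 40*y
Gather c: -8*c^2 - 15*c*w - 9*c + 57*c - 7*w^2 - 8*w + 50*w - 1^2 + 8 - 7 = -8*c^2 + c*(48 - 15*w) - 7*w^2 + 42*w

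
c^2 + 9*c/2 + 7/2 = (c + 1)*(c + 7/2)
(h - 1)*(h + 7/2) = h^2 + 5*h/2 - 7/2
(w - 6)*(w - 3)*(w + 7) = w^3 - 2*w^2 - 45*w + 126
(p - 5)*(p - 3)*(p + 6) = p^3 - 2*p^2 - 33*p + 90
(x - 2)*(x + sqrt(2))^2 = x^3 - 2*x^2 + 2*sqrt(2)*x^2 - 4*sqrt(2)*x + 2*x - 4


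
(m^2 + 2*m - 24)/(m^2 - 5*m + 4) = (m + 6)/(m - 1)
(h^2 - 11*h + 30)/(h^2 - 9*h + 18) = (h - 5)/(h - 3)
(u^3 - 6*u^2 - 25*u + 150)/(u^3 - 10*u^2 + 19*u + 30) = (u + 5)/(u + 1)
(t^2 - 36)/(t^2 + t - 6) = (t^2 - 36)/(t^2 + t - 6)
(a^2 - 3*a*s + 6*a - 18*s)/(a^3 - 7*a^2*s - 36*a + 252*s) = (-a + 3*s)/(-a^2 + 7*a*s + 6*a - 42*s)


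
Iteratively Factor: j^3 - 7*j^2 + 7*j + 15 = (j + 1)*(j^2 - 8*j + 15) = (j - 5)*(j + 1)*(j - 3)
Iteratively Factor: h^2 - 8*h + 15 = (h - 3)*(h - 5)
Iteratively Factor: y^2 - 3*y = (y)*(y - 3)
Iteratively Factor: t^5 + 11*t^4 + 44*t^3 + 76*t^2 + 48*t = (t + 2)*(t^4 + 9*t^3 + 26*t^2 + 24*t) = (t + 2)^2*(t^3 + 7*t^2 + 12*t) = t*(t + 2)^2*(t^2 + 7*t + 12) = t*(t + 2)^2*(t + 3)*(t + 4)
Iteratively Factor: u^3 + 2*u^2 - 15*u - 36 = (u - 4)*(u^2 + 6*u + 9) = (u - 4)*(u + 3)*(u + 3)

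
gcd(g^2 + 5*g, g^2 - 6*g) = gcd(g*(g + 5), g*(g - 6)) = g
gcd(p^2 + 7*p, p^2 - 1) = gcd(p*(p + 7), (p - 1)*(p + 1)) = 1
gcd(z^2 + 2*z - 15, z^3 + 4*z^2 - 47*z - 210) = z + 5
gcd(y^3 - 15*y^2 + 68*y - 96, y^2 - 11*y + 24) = y^2 - 11*y + 24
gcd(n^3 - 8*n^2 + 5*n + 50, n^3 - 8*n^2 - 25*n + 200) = n - 5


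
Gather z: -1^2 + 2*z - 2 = 2*z - 3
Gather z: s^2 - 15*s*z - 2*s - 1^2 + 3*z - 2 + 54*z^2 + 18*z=s^2 - 2*s + 54*z^2 + z*(21 - 15*s) - 3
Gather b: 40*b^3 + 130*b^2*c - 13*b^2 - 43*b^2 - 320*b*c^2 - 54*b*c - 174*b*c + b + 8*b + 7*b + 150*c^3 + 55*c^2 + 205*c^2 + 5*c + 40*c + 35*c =40*b^3 + b^2*(130*c - 56) + b*(-320*c^2 - 228*c + 16) + 150*c^3 + 260*c^2 + 80*c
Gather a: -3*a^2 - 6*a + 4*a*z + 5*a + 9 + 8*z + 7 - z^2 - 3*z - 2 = -3*a^2 + a*(4*z - 1) - z^2 + 5*z + 14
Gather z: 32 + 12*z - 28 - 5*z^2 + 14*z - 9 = -5*z^2 + 26*z - 5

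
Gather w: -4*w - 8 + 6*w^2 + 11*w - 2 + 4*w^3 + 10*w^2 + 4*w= 4*w^3 + 16*w^2 + 11*w - 10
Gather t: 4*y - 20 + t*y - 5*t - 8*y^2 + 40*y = t*(y - 5) - 8*y^2 + 44*y - 20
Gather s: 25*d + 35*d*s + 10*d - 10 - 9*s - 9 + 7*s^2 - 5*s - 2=35*d + 7*s^2 + s*(35*d - 14) - 21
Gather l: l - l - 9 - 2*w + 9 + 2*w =0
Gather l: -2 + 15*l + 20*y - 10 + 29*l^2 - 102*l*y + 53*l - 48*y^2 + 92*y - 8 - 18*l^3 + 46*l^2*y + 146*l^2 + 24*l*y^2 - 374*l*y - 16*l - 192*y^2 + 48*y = -18*l^3 + l^2*(46*y + 175) + l*(24*y^2 - 476*y + 52) - 240*y^2 + 160*y - 20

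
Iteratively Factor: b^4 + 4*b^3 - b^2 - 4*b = (b - 1)*(b^3 + 5*b^2 + 4*b) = (b - 1)*(b + 1)*(b^2 + 4*b) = b*(b - 1)*(b + 1)*(b + 4)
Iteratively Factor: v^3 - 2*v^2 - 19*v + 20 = (v - 1)*(v^2 - v - 20) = (v - 1)*(v + 4)*(v - 5)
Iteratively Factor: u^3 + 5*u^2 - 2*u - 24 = (u + 4)*(u^2 + u - 6) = (u - 2)*(u + 4)*(u + 3)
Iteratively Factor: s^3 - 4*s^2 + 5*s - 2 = (s - 1)*(s^2 - 3*s + 2) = (s - 1)^2*(s - 2)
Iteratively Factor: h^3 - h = (h)*(h^2 - 1) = h*(h + 1)*(h - 1)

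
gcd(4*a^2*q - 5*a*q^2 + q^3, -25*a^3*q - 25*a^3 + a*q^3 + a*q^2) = 1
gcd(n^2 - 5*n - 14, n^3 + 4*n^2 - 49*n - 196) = n - 7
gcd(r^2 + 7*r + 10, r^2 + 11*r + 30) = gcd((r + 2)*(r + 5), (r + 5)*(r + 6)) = r + 5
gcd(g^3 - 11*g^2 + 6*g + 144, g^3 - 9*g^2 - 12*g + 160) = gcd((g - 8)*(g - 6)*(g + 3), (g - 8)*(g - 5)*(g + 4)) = g - 8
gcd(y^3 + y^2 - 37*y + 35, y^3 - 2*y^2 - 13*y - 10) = y - 5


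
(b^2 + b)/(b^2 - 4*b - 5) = b/(b - 5)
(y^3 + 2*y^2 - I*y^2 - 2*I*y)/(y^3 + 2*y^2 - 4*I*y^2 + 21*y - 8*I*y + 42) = y*(y - I)/(y^2 - 4*I*y + 21)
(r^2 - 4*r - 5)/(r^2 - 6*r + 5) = (r + 1)/(r - 1)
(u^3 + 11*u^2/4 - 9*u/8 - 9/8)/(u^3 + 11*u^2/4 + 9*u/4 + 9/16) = 2*(4*u^2 + 9*u - 9)/(8*u^2 + 18*u + 9)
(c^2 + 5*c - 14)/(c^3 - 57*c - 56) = (c - 2)/(c^2 - 7*c - 8)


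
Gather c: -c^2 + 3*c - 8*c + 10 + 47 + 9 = -c^2 - 5*c + 66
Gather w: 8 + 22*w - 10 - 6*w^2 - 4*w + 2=-6*w^2 + 18*w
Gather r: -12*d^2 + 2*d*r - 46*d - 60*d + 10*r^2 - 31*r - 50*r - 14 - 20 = -12*d^2 - 106*d + 10*r^2 + r*(2*d - 81) - 34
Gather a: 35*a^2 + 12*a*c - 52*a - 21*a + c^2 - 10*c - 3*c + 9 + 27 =35*a^2 + a*(12*c - 73) + c^2 - 13*c + 36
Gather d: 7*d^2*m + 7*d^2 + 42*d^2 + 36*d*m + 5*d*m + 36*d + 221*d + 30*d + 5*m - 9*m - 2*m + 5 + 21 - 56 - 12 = d^2*(7*m + 49) + d*(41*m + 287) - 6*m - 42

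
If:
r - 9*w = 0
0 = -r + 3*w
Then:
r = 0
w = 0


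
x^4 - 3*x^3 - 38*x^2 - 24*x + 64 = (x - 8)*(x - 1)*(x + 2)*(x + 4)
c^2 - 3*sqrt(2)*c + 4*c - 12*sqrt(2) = (c + 4)*(c - 3*sqrt(2))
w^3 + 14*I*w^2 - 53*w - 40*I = (w + I)*(w + 5*I)*(w + 8*I)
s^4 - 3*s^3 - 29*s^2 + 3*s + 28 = (s - 7)*(s - 1)*(s + 1)*(s + 4)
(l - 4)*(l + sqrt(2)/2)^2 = l^3 - 4*l^2 + sqrt(2)*l^2 - 4*sqrt(2)*l + l/2 - 2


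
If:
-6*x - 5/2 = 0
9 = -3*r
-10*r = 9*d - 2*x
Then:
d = 175/54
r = -3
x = -5/12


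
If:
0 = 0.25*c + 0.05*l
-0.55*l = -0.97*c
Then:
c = 0.00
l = 0.00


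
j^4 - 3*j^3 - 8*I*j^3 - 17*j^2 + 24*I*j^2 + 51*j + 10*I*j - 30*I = (j - 3)*(j - 5*I)*(j - 2*I)*(j - I)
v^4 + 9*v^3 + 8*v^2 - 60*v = v*(v - 2)*(v + 5)*(v + 6)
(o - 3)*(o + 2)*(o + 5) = o^3 + 4*o^2 - 11*o - 30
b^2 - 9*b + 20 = (b - 5)*(b - 4)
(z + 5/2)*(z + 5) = z^2 + 15*z/2 + 25/2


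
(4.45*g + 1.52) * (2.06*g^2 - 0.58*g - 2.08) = 9.167*g^3 + 0.5502*g^2 - 10.1376*g - 3.1616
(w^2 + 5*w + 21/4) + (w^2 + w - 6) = 2*w^2 + 6*w - 3/4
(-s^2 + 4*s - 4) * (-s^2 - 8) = s^4 - 4*s^3 + 12*s^2 - 32*s + 32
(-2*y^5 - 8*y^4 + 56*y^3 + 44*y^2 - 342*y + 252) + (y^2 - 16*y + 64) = -2*y^5 - 8*y^4 + 56*y^3 + 45*y^2 - 358*y + 316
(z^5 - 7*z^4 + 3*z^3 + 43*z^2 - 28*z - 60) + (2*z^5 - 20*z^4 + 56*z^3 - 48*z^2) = 3*z^5 - 27*z^4 + 59*z^3 - 5*z^2 - 28*z - 60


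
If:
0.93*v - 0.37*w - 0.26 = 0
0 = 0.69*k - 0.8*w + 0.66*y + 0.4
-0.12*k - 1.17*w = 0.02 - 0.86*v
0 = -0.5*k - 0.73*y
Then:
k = -0.53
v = 0.42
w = 0.34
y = 0.36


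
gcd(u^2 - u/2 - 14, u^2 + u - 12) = 1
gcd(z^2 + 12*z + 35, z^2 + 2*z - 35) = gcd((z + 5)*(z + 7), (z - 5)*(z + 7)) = z + 7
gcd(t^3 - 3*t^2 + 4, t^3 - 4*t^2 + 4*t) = t^2 - 4*t + 4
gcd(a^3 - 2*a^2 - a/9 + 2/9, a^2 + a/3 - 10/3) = 1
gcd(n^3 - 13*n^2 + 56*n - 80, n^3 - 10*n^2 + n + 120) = n - 5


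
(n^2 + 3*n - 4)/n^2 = 1 + 3/n - 4/n^2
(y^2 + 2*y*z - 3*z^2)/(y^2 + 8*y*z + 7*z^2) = (y^2 + 2*y*z - 3*z^2)/(y^2 + 8*y*z + 7*z^2)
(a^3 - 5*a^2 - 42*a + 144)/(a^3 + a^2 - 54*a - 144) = (a - 3)/(a + 3)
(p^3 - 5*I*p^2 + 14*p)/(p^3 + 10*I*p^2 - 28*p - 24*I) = p*(p - 7*I)/(p^2 + 8*I*p - 12)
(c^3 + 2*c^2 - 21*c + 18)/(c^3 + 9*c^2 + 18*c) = (c^2 - 4*c + 3)/(c*(c + 3))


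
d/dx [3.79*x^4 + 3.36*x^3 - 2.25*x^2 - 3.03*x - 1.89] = 15.16*x^3 + 10.08*x^2 - 4.5*x - 3.03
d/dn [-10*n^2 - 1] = -20*n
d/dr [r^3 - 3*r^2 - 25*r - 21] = 3*r^2 - 6*r - 25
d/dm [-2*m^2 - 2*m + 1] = -4*m - 2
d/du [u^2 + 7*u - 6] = 2*u + 7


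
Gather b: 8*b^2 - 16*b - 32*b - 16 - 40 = 8*b^2 - 48*b - 56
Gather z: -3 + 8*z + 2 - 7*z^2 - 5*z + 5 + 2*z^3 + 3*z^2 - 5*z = 2*z^3 - 4*z^2 - 2*z + 4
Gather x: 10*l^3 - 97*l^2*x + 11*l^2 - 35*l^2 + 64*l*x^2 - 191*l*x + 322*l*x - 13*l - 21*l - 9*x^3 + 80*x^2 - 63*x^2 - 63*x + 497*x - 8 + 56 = 10*l^3 - 24*l^2 - 34*l - 9*x^3 + x^2*(64*l + 17) + x*(-97*l^2 + 131*l + 434) + 48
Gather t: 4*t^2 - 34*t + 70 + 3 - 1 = 4*t^2 - 34*t + 72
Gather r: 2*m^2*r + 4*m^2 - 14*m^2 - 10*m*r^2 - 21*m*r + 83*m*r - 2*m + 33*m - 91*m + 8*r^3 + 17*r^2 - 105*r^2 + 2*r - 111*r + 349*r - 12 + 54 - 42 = -10*m^2 - 60*m + 8*r^3 + r^2*(-10*m - 88) + r*(2*m^2 + 62*m + 240)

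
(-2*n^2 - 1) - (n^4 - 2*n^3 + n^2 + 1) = -n^4 + 2*n^3 - 3*n^2 - 2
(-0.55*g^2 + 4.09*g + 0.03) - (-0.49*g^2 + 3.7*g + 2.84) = -0.0600000000000001*g^2 + 0.39*g - 2.81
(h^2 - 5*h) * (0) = 0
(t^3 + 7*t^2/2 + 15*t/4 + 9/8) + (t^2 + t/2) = t^3 + 9*t^2/2 + 17*t/4 + 9/8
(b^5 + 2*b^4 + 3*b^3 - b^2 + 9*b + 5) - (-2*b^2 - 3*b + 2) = b^5 + 2*b^4 + 3*b^3 + b^2 + 12*b + 3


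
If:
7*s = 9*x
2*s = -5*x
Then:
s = 0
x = 0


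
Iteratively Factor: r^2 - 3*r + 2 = (r - 2)*(r - 1)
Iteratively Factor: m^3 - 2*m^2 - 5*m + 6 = (m - 3)*(m^2 + m - 2) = (m - 3)*(m - 1)*(m + 2)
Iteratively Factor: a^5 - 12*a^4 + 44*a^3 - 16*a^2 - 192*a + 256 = (a - 2)*(a^4 - 10*a^3 + 24*a^2 + 32*a - 128) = (a - 2)*(a + 2)*(a^3 - 12*a^2 + 48*a - 64) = (a - 4)*(a - 2)*(a + 2)*(a^2 - 8*a + 16) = (a - 4)^2*(a - 2)*(a + 2)*(a - 4)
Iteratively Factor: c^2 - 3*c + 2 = (c - 1)*(c - 2)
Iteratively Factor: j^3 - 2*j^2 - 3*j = (j - 3)*(j^2 + j) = (j - 3)*(j + 1)*(j)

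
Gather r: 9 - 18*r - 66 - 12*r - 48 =-30*r - 105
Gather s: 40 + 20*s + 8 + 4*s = 24*s + 48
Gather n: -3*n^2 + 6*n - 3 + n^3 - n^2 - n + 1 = n^3 - 4*n^2 + 5*n - 2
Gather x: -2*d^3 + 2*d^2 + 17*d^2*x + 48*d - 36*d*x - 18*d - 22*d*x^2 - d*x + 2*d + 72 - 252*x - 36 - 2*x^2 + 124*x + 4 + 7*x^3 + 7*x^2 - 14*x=-2*d^3 + 2*d^2 + 32*d + 7*x^3 + x^2*(5 - 22*d) + x*(17*d^2 - 37*d - 142) + 40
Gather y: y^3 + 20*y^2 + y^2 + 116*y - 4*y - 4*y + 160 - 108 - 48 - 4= y^3 + 21*y^2 + 108*y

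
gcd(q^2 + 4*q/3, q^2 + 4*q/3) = q^2 + 4*q/3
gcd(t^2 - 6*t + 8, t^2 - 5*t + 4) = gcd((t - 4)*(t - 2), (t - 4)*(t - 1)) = t - 4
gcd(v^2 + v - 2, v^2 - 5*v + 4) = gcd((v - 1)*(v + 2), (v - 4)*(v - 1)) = v - 1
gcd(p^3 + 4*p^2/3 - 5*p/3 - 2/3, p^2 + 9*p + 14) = p + 2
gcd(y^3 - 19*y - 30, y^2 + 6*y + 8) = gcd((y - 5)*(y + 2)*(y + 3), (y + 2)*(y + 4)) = y + 2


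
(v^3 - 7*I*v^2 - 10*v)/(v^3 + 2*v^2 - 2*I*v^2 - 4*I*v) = (v - 5*I)/(v + 2)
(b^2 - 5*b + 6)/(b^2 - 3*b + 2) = (b - 3)/(b - 1)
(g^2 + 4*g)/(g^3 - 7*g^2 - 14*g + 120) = g/(g^2 - 11*g + 30)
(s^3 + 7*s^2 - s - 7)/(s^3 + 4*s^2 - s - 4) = (s + 7)/(s + 4)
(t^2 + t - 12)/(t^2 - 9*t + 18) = (t + 4)/(t - 6)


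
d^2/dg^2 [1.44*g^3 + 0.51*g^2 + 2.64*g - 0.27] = 8.64*g + 1.02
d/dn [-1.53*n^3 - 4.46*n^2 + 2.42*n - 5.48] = -4.59*n^2 - 8.92*n + 2.42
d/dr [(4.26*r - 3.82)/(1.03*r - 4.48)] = (67.872896 - 15.604706*r)/(1.03*r - 4.48)^3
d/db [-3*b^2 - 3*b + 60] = -6*b - 3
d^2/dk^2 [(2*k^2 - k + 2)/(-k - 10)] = -424/(k^3 + 30*k^2 + 300*k + 1000)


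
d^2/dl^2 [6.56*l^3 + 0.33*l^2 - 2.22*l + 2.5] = 39.36*l + 0.66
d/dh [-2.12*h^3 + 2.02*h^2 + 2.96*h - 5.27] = -6.36*h^2 + 4.04*h + 2.96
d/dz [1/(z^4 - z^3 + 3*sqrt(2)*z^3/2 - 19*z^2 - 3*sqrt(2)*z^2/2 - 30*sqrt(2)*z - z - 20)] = 2*(-8*z^3 - 9*sqrt(2)*z^2 + 6*z^2 + 6*sqrt(2)*z + 76*z + 2 + 60*sqrt(2))/(-2*z^4 - 3*sqrt(2)*z^3 + 2*z^3 + 3*sqrt(2)*z^2 + 38*z^2 + 2*z + 60*sqrt(2)*z + 40)^2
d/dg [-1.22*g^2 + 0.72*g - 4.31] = 0.72 - 2.44*g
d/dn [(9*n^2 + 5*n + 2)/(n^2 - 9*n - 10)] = 2*(-43*n^2 - 92*n - 16)/(n^4 - 18*n^3 + 61*n^2 + 180*n + 100)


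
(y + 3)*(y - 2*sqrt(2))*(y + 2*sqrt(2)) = y^3 + 3*y^2 - 8*y - 24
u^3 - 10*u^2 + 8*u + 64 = (u - 8)*(u - 4)*(u + 2)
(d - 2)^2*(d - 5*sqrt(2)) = d^3 - 5*sqrt(2)*d^2 - 4*d^2 + 4*d + 20*sqrt(2)*d - 20*sqrt(2)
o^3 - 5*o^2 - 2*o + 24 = (o - 4)*(o - 3)*(o + 2)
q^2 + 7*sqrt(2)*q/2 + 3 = (q + sqrt(2)/2)*(q + 3*sqrt(2))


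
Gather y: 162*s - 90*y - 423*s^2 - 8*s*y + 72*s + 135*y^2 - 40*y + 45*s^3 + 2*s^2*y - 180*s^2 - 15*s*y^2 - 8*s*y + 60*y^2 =45*s^3 - 603*s^2 + 234*s + y^2*(195 - 15*s) + y*(2*s^2 - 16*s - 130)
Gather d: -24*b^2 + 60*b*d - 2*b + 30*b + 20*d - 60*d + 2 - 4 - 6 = -24*b^2 + 28*b + d*(60*b - 40) - 8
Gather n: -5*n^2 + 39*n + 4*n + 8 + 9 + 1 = -5*n^2 + 43*n + 18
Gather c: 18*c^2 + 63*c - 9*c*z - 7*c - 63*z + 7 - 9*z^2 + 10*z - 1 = 18*c^2 + c*(56 - 9*z) - 9*z^2 - 53*z + 6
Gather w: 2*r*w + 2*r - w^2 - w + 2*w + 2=2*r - w^2 + w*(2*r + 1) + 2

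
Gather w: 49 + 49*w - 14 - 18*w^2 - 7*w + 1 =-18*w^2 + 42*w + 36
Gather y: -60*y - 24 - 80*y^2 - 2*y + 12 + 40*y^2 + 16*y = -40*y^2 - 46*y - 12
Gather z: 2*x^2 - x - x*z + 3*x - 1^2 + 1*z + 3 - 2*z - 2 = 2*x^2 + 2*x + z*(-x - 1)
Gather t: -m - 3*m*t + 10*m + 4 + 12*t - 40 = 9*m + t*(12 - 3*m) - 36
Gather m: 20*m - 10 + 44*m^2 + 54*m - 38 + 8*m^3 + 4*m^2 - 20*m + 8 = 8*m^3 + 48*m^2 + 54*m - 40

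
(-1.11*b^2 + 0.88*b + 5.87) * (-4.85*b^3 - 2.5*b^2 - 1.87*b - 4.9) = 5.3835*b^5 - 1.493*b^4 - 28.5938*b^3 - 10.8816*b^2 - 15.2889*b - 28.763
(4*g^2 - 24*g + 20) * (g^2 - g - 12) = 4*g^4 - 28*g^3 - 4*g^2 + 268*g - 240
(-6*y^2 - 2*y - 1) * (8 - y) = 6*y^3 - 46*y^2 - 15*y - 8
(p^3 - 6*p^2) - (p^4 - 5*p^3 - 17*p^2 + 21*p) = -p^4 + 6*p^3 + 11*p^2 - 21*p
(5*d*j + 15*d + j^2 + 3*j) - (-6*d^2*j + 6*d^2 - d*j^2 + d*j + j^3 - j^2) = 6*d^2*j - 6*d^2 + d*j^2 + 4*d*j + 15*d - j^3 + 2*j^2 + 3*j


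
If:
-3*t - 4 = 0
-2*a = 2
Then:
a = -1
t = -4/3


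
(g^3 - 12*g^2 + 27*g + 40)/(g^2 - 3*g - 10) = (g^2 - 7*g - 8)/(g + 2)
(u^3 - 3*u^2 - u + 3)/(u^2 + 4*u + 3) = (u^2 - 4*u + 3)/(u + 3)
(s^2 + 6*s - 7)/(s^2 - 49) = (s - 1)/(s - 7)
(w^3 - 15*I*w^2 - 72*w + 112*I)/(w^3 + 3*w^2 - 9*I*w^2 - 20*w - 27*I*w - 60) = (w^2 - 11*I*w - 28)/(w^2 + w*(3 - 5*I) - 15*I)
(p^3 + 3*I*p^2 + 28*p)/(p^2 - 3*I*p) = (p^2 + 3*I*p + 28)/(p - 3*I)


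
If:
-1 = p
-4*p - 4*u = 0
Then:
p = -1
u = 1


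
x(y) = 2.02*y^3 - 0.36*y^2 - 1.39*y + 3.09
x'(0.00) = -1.39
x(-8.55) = -1273.90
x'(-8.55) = 447.77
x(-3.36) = -72.93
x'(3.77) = 82.03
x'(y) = 6.06*y^2 - 0.72*y - 1.39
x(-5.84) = -403.41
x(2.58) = 31.80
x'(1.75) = 15.91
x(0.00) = 3.09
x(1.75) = 10.38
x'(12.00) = 862.61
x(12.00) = 3425.13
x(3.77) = 100.97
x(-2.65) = -33.35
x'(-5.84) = 209.49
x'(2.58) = 37.09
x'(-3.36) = 69.44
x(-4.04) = -130.37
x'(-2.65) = 43.07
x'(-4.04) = 100.43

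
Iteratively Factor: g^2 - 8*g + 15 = (g - 5)*(g - 3)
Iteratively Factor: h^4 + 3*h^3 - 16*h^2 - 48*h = (h)*(h^3 + 3*h^2 - 16*h - 48) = h*(h + 3)*(h^2 - 16) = h*(h + 3)*(h + 4)*(h - 4)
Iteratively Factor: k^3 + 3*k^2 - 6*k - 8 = (k - 2)*(k^2 + 5*k + 4) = (k - 2)*(k + 4)*(k + 1)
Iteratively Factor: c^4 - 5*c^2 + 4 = (c + 1)*(c^3 - c^2 - 4*c + 4) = (c + 1)*(c + 2)*(c^2 - 3*c + 2) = (c - 2)*(c + 1)*(c + 2)*(c - 1)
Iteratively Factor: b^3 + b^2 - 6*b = (b - 2)*(b^2 + 3*b) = (b - 2)*(b + 3)*(b)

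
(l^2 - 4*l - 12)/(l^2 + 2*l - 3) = (l^2 - 4*l - 12)/(l^2 + 2*l - 3)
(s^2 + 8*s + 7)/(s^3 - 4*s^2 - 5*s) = (s + 7)/(s*(s - 5))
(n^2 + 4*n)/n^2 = (n + 4)/n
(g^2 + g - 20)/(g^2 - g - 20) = (-g^2 - g + 20)/(-g^2 + g + 20)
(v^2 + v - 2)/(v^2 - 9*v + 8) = (v + 2)/(v - 8)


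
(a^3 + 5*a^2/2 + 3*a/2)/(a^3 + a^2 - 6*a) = (a^2 + 5*a/2 + 3/2)/(a^2 + a - 6)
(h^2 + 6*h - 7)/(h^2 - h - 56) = (h - 1)/(h - 8)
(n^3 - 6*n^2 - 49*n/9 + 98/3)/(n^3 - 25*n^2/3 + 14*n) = (n + 7/3)/n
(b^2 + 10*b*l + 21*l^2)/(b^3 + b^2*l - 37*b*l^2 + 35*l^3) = (b + 3*l)/(b^2 - 6*b*l + 5*l^2)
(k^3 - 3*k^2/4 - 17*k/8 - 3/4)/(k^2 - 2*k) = k + 5/4 + 3/(8*k)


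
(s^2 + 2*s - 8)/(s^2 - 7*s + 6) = (s^2 + 2*s - 8)/(s^2 - 7*s + 6)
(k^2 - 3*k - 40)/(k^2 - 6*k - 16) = (k + 5)/(k + 2)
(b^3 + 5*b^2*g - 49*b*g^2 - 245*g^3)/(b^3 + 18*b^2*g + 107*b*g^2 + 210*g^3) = (b - 7*g)/(b + 6*g)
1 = 1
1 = 1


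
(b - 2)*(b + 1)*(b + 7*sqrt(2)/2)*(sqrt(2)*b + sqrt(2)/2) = sqrt(2)*b^4 - sqrt(2)*b^3/2 + 7*b^3 - 5*sqrt(2)*b^2/2 - 7*b^2/2 - 35*b/2 - sqrt(2)*b - 7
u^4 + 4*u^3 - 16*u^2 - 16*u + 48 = (u - 2)^2*(u + 2)*(u + 6)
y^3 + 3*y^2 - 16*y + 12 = (y - 2)*(y - 1)*(y + 6)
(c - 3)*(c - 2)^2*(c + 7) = c^4 - 33*c^2 + 100*c - 84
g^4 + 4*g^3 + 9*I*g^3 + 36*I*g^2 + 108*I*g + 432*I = (g + 4)*(g - 3*I)*(g + 6*I)^2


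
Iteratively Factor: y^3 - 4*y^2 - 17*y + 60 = (y - 5)*(y^2 + y - 12) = (y - 5)*(y + 4)*(y - 3)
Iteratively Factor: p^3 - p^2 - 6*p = (p + 2)*(p^2 - 3*p) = p*(p + 2)*(p - 3)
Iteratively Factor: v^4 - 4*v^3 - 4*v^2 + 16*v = (v - 4)*(v^3 - 4*v) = (v - 4)*(v - 2)*(v^2 + 2*v) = v*(v - 4)*(v - 2)*(v + 2)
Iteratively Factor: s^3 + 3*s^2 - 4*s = (s - 1)*(s^2 + 4*s) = (s - 1)*(s + 4)*(s)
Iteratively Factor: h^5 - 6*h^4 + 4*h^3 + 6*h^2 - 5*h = (h - 1)*(h^4 - 5*h^3 - h^2 + 5*h) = (h - 1)^2*(h^3 - 4*h^2 - 5*h) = h*(h - 1)^2*(h^2 - 4*h - 5) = h*(h - 1)^2*(h + 1)*(h - 5)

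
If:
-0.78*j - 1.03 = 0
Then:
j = -1.32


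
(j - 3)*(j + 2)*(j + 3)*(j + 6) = j^4 + 8*j^3 + 3*j^2 - 72*j - 108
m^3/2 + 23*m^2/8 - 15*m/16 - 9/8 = (m/2 + 1/4)*(m - 3/4)*(m + 6)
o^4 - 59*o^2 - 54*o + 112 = (o - 8)*(o - 1)*(o + 2)*(o + 7)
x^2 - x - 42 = (x - 7)*(x + 6)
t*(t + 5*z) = t^2 + 5*t*z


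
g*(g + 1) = g^2 + g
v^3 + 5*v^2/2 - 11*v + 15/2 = (v - 3/2)*(v - 1)*(v + 5)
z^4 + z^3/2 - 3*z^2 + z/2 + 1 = (z - 1)^2*(z + 1/2)*(z + 2)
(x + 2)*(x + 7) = x^2 + 9*x + 14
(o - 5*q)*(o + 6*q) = o^2 + o*q - 30*q^2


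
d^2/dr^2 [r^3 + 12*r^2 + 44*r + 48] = 6*r + 24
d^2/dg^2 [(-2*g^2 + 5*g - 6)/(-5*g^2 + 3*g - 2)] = 2*(-95*g^3 + 390*g^2 - 120*g - 28)/(125*g^6 - 225*g^5 + 285*g^4 - 207*g^3 + 114*g^2 - 36*g + 8)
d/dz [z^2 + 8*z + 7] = 2*z + 8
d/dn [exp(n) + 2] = exp(n)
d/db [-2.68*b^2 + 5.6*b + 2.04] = 5.6 - 5.36*b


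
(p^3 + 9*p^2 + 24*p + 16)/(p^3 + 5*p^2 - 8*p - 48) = (p + 1)/(p - 3)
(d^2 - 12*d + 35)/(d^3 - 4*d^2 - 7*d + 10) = (d - 7)/(d^2 + d - 2)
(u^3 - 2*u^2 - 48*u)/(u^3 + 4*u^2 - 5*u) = (u^2 - 2*u - 48)/(u^2 + 4*u - 5)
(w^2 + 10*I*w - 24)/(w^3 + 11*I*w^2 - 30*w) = (w + 4*I)/(w*(w + 5*I))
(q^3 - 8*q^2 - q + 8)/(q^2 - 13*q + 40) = (q^2 - 1)/(q - 5)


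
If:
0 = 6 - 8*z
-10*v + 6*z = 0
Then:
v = 9/20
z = 3/4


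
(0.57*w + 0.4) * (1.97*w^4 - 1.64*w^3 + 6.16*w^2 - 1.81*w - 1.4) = 1.1229*w^5 - 0.1468*w^4 + 2.8552*w^3 + 1.4323*w^2 - 1.522*w - 0.56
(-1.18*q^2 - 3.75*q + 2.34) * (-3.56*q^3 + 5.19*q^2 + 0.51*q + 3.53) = 4.2008*q^5 + 7.2258*q^4 - 28.3947*q^3 + 6.0667*q^2 - 12.0441*q + 8.2602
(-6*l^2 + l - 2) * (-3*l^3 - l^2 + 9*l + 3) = 18*l^5 + 3*l^4 - 49*l^3 - 7*l^2 - 15*l - 6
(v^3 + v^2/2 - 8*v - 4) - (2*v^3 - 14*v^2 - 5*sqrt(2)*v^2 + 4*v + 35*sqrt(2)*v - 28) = -v^3 + 5*sqrt(2)*v^2 + 29*v^2/2 - 35*sqrt(2)*v - 12*v + 24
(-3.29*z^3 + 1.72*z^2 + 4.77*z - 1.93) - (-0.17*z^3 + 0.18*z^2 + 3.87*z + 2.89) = -3.12*z^3 + 1.54*z^2 + 0.899999999999999*z - 4.82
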